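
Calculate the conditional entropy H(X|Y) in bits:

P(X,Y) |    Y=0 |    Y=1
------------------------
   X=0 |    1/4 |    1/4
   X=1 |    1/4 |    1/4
1.0000 bits

Using the chain rule: H(X|Y) = H(X,Y) - H(Y)

First, compute H(X,Y) = 2.0000 bits

Marginal P(Y) = (1/2, 1/2)
H(Y) = 1.0000 bits

H(X|Y) = H(X,Y) - H(Y) = 2.0000 - 1.0000 = 1.0000 bits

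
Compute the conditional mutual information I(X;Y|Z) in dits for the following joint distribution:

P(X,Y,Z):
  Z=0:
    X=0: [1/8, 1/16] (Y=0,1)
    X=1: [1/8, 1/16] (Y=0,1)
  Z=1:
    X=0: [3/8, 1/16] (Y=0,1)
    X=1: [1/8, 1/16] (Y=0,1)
0.0061 dits

Conditional mutual information: I(X;Y|Z) = H(X|Z) + H(Y|Z) - H(X,Y|Z)

H(Z) = 0.2873
H(X,Z) = 0.5660 → H(X|Z) = 0.2787
H(Y,Z) = 0.5268 → H(Y|Z) = 0.2395
H(X,Y,Z) = 0.7994 → H(X,Y|Z) = 0.5121

I(X;Y|Z) = 0.2787 + 0.2395 - 0.5121 = 0.0061 dits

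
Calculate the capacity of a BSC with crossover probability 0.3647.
0.0535 bits

For a binary symmetric channel (BSC) with error probability p:
Capacity C = 1 - H(p) bits per symbol

where H(p) = -p log₂(p) - (1-p) log₂(1-p) is the binary entropy function.

H(0.3647) = 0.9465 bits
C = 1 - 0.9465 = 0.0535 bits per symbol

This means we can reliably transmit up to 0.0535 bits of information per channel use.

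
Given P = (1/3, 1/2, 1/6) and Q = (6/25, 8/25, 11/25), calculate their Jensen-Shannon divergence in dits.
0.0198 dits

Jensen-Shannon divergence is:
JSD(P||Q) = 0.5 × D_KL(P||M) + 0.5 × D_KL(Q||M)
where M = 0.5 × (P + Q) is the mixture distribution.

M = 0.5 × (1/3, 1/2, 1/6) + 0.5 × (6/25, 8/25, 11/25) = (0.286667, 0.41, 0.303333)

D_KL(P||M) = 0.0216 dits
D_KL(Q||M) = 0.0181 dits

JSD(P||Q) = 0.5 × 0.0216 + 0.5 × 0.0181 = 0.0198 dits

Unlike KL divergence, JSD is symmetric and bounded: 0 ≤ JSD ≤ log(2).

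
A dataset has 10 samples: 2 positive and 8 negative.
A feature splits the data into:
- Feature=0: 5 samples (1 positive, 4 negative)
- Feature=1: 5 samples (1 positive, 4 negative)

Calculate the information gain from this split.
0.0000 bits

Information Gain = H(Y) - H(Y|Feature)

Before split:
P(positive) = 2/10 = 0.2000
H(Y) = 0.7219 bits

After split:
Feature=0: H = 0.7219 bits (weight = 5/10)
Feature=1: H = 0.7219 bits (weight = 5/10)
H(Y|Feature) = (5/10)×0.7219 + (5/10)×0.7219 = 0.7219 bits

Information Gain = 0.7219 - 0.7219 = 0.0000 bits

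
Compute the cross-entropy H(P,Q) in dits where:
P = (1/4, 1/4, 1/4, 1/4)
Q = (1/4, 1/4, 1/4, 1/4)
0.6021 dits

Cross-entropy: H(P,Q) = -Σ p(x) log q(x)

Alternatively: H(P,Q) = H(P) + D_KL(P||Q)
H(P) = 0.6021 dits
D_KL(P||Q) = 0.0000 dits

H(P,Q) = 0.6021 + 0.0000 = 0.6021 dits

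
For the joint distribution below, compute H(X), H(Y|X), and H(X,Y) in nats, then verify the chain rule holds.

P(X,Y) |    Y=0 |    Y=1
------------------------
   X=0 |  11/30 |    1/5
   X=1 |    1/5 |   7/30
H(X,Y) = 1.3512, H(X) = 0.6842, H(Y|X) = 0.6670 (all in nats)

Chain rule: H(X,Y) = H(X) + H(Y|X)

Left side — joint entropy directly:
H(X,Y) = -Σ p(x,y) log p(x,y) = 1.3512 nats

Right side — compute H(Y|X) from the conditional distributions:
P(X) = (17/30, 13/30), so H(X) = 0.6842 nats
H(Y|X) = Σ_x P(X=x) · H(Y|X=x):
  P(Y|X=0) = (11/17, 6/17), H(Y|X=0) = 0.6492, weight P(X=0) = 17/30
  P(Y|X=1) = (6/13, 7/13), H(Y|X=1) = 0.6902, weight P(X=1) = 13/30
H(Y|X) = 0.6670 nats

H(X) + H(Y|X) = 0.6842 + 0.6670 = 1.3512 nats

Both sides equal 1.3512 nats. ✓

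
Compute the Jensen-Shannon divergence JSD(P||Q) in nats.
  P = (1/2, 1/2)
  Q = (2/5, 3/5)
0.0051 nats

Jensen-Shannon divergence is:
JSD(P||Q) = 0.5 × D_KL(P||M) + 0.5 × D_KL(Q||M)
where M = 0.5 × (P + Q) is the mixture distribution.

M = 0.5 × (1/2, 1/2) + 0.5 × (2/5, 3/5) = (9/20, 11/20)

D_KL(P||M) = 0.0050 nats
D_KL(Q||M) = 0.0051 nats

JSD(P||Q) = 0.5 × 0.0050 + 0.5 × 0.0051 = 0.0051 nats

Unlike KL divergence, JSD is symmetric and bounded: 0 ≤ JSD ≤ log(2).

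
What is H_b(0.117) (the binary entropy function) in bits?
0.5207 bits

The binary entropy function is:
H(p) = -p log(p) - (1-p) log(1-p)

H(0.117) = -0.117 × log_2(0.117) - 0.883 × log_2(0.883)
H(0.117) = 0.5207 bits

Note: Binary entropy is maximized at p=0.5 (H=1 bit) and minimized at p=0 or p=1 (H=0).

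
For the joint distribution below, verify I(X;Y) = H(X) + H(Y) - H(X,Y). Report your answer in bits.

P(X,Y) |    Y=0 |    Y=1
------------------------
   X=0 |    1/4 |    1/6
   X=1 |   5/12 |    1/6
I(X;Y) = 0.0102 bits

Mutual information has multiple equivalent forms:
- I(X;Y) = H(X) - H(X|Y)
- I(X;Y) = H(Y) - H(Y|X)
- I(X;Y) = H(X) + H(Y) - H(X,Y)

Computing all quantities:
H(X) = 0.9799, H(Y) = 0.9183, H(X,Y) = 1.8879
H(X|Y) = 0.9696, H(Y|X) = 0.9080

Verification:
H(X) - H(X|Y) = 0.9799 - 0.9696 = 0.0102
H(Y) - H(Y|X) = 0.9183 - 0.9080 = 0.0102
H(X) + H(Y) - H(X,Y) = 0.9799 + 0.9183 - 1.8879 = 0.0102

All forms give I(X;Y) = 0.0102 bits. ✓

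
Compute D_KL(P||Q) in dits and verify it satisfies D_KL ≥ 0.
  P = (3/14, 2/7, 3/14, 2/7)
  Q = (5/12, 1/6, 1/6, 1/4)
0.0450 dits

KL divergence satisfies the Gibbs inequality: D_KL(P||Q) ≥ 0 for all distributions P, Q.

D_KL(P||Q) = Σ p(x) log(p(x)/q(x))
Term by term:
  x=0: 3/14 × log_10[(3/14)/(5/12)] = -0.0619
  x=1: 2/7 × log_10[(2/7)/(1/6)] = 0.0669
  x=2: 3/14 × log_10[(3/14)/(1/6)] = 0.0234
  x=3: 2/7 × log_10[(2/7)/(1/4)] = 0.0166
D_KL(P||Q) = 0.0450 dits

D_KL(P||Q) = 0.0450 ≥ 0 ✓

This non-negativity is a fundamental property: relative entropy cannot be negative because it measures how different Q is from P.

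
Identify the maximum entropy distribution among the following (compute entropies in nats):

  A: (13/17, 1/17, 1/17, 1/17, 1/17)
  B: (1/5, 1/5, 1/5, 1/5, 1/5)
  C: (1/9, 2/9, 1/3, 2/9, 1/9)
B

For a discrete distribution over n outcomes, entropy is maximized by the uniform distribution.

Computing entropies:
H(A) = 0.8718 nats
H(B) = 1.6094 nats
H(C) = 1.5230 nats

The uniform distribution (where all probabilities equal 1/5) achieves the maximum entropy of log_e(5) = 1.6094 nats.

Distribution B has the highest entropy.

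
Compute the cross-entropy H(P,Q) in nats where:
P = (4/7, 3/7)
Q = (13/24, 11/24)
0.6847 nats

Cross-entropy: H(P,Q) = -Σ p(x) log q(x)

Alternatively: H(P,Q) = H(P) + D_KL(P||Q)
H(P) = 0.6829 nats
D_KL(P||Q) = 0.0018 nats

H(P,Q) = 0.6829 + 0.0018 = 0.6847 nats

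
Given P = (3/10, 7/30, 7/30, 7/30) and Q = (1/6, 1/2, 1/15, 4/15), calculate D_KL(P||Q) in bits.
0.3746 bits

KL divergence: D_KL(P||Q) = Σ p(x) log(p(x)/q(x))

Computing term by term:
  x=0: 3/10 × log_2[(3/10)/(1/6)] = 3/10 × 0.8480 = 0.2544
  x=1: 7/30 × log_2[(7/30)/(1/2)] = 7/30 × -1.0995 = -0.2566
  x=2: 7/30 × log_2[(7/30)/(1/15)] = 7/30 × 1.8074 = 0.4217
  x=3: 7/30 × log_2[(7/30)/(4/15)] = 7/30 × -0.1926 = -0.0450

D_KL(P||Q) = 0.3746 bits

Note: KL divergence is always non-negative and equals 0 iff P = Q.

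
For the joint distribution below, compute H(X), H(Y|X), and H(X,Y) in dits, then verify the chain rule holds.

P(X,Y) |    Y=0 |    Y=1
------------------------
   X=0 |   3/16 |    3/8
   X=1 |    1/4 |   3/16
H(X,Y) = 0.5829, H(X) = 0.2976, H(Y|X) = 0.2852 (all in dits)

Chain rule: H(X,Y) = H(X) + H(Y|X)

Left side — joint entropy directly:
H(X,Y) = -Σ p(x,y) log p(x,y) = 0.5829 dits

Right side — compute H(Y|X) from the conditional distributions:
P(X) = (9/16, 7/16), so H(X) = 0.2976 dits
H(Y|X) = Σ_x P(X=x) · H(Y|X=x):
  P(Y|X=0) = (1/3, 2/3), H(Y|X=0) = 0.2764, weight P(X=0) = 9/16
  P(Y|X=1) = (4/7, 3/7), H(Y|X=1) = 0.2966, weight P(X=1) = 7/16
H(Y|X) = 0.2852 dits

H(X) + H(Y|X) = 0.2976 + 0.2852 = 0.5829 dits

Both sides equal 0.5829 dits. ✓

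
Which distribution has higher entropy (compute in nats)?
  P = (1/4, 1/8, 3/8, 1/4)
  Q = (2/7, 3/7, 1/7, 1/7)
P

Computing entropies in nats:
H(P) = 1.3209
H(Q) = 1.2770

Distribution P has higher entropy.

Intuition: The distribution closer to uniform (more spread out) has higher entropy.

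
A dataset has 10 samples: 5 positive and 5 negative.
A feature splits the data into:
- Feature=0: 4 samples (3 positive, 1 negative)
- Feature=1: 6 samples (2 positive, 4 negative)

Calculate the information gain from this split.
0.1245 bits

Information Gain = H(Y) - H(Y|Feature)

Before split:
P(positive) = 5/10 = 0.5000
H(Y) = 1.0000 bits

After split:
Feature=0: H = 0.8113 bits (weight = 4/10)
Feature=1: H = 0.9183 bits (weight = 6/10)
H(Y|Feature) = (4/10)×0.8113 + (6/10)×0.9183 = 0.8755 bits

Information Gain = 1.0000 - 0.8755 = 0.1245 bits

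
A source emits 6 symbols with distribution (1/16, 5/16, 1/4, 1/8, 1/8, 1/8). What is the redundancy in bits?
0.1856 bits

Redundancy measures how far a source is from maximum entropy:
R = H_max - H(X)

Maximum entropy for 6 symbols: H_max = log_2(6) = 2.5850 bits
Actual entropy: H(X) = 2.3994 bits
Redundancy: R = 2.5850 - 2.3994 = 0.1856 bits

This redundancy represents potential for compression: the source could be compressed by 0.1856 bits per symbol.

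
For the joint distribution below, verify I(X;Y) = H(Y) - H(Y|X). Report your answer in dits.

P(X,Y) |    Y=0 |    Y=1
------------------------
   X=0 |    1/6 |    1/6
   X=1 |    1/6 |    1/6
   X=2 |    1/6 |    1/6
I(X;Y) = 0.0000 dits

Mutual information has multiple equivalent forms:
- I(X;Y) = H(X) - H(X|Y)
- I(X;Y) = H(Y) - H(Y|X)
- I(X;Y) = H(X) + H(Y) - H(X,Y)

Computing all quantities:
H(X) = 0.4771, H(Y) = 0.3010, H(X,Y) = 0.7782
H(X|Y) = 0.4771, H(Y|X) = 0.3010

Verification:
H(X) - H(X|Y) = 0.4771 - 0.4771 = 0.0000
H(Y) - H(Y|X) = 0.3010 - 0.3010 = 0.0000
H(X) + H(Y) - H(X,Y) = 0.4771 + 0.3010 - 0.7782 = 0.0000

All forms give I(X;Y) = 0.0000 dits. ✓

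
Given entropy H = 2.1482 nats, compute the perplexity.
8.5694

Perplexity is e^H (or exp(H) for natural log).

H = 2.1482 nats
Perplexity = e^2.1482 = 8.5694

Interpretation: The model's uncertainty is equivalent to choosing uniformly among 8.6 options.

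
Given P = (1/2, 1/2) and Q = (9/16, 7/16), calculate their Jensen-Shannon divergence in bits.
0.0028 bits

Jensen-Shannon divergence is:
JSD(P||Q) = 0.5 × D_KL(P||M) + 0.5 × D_KL(Q||M)
where M = 0.5 × (P + Q) is the mixture distribution.

M = 0.5 × (1/2, 1/2) + 0.5 × (9/16, 7/16) = (17/32, 15/32)

D_KL(P||M) = 0.0028 bits
D_KL(Q||M) = 0.0028 bits

JSD(P||Q) = 0.5 × 0.0028 + 0.5 × 0.0028 = 0.0028 bits

Unlike KL divergence, JSD is symmetric and bounded: 0 ≤ JSD ≤ log(2).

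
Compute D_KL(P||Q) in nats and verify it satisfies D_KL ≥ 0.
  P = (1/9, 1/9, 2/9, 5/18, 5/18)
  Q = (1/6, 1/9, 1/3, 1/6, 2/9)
0.0687 nats

KL divergence satisfies the Gibbs inequality: D_KL(P||Q) ≥ 0 for all distributions P, Q.

D_KL(P||Q) = Σ p(x) log(p(x)/q(x))
Term by term:
  x=0: 1/9 × log_e[(1/9)/(1/6)] = -0.0451
  x=1: 1/9 × log_e[(1/9)/(1/9)] = 0.0000
  x=2: 2/9 × log_e[(2/9)/(1/3)] = -0.0901
  x=3: 5/18 × log_e[(5/18)/(1/6)] = 0.1419
  x=4: 5/18 × log_e[(5/18)/(2/9)] = 0.0620
D_KL(P||Q) = 0.0687 nats

D_KL(P||Q) = 0.0687 ≥ 0 ✓

This non-negativity is a fundamental property: relative entropy cannot be negative because it measures how different Q is from P.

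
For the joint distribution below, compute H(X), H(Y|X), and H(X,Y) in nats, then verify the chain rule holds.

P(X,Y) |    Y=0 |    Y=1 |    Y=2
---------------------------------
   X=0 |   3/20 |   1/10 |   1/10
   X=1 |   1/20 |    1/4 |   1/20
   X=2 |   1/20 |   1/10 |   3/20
H(X,Y) = 2.0558, H(X) = 1.0961, H(Y|X) = 0.9598 (all in nats)

Chain rule: H(X,Y) = H(X) + H(Y|X)

Left side — joint entropy directly:
H(X,Y) = -Σ p(x,y) log p(x,y) = 2.0558 nats

Right side — compute H(Y|X) from the conditional distributions:
P(X) = (7/20, 7/20, 3/10), so H(X) = 1.0961 nats
H(Y|X) = Σ_x P(X=x) · H(Y|X=x):
  P(Y|X=0) = (3/7, 2/7, 2/7), H(Y|X=0) = 1.0790, weight P(X=0) = 7/20
  P(Y|X=1) = (1/7, 5/7, 1/7), H(Y|X=1) = 0.7963, weight P(X=1) = 7/20
  P(Y|X=2) = (1/6, 1/3, 1/2), H(Y|X=2) = 1.0114, weight P(X=2) = 3/10
H(Y|X) = 0.9598 nats

H(X) + H(Y|X) = 1.0961 + 0.9598 = 2.0558 nats

Both sides equal 2.0558 nats. ✓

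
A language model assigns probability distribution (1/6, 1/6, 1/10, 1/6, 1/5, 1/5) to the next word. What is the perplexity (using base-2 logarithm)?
5.8703

Perplexity is 2^H (or exp(H) for natural log).

First, H = -Σ p log p = 2.5534 bits
Perplexity = 2^2.5534 = 5.8703

Interpretation: The model's uncertainty is equivalent to choosing uniformly among 5.9 options.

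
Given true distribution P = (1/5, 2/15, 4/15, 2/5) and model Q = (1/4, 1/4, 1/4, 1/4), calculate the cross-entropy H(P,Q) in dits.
0.6021 dits

Cross-entropy: H(P,Q) = -Σ p(x) log q(x)

Alternatively: H(P,Q) = H(P) + D_KL(P||Q)
H(P) = 0.5687 dits
D_KL(P||Q) = 0.0333 dits

H(P,Q) = 0.5687 + 0.0333 = 0.6021 dits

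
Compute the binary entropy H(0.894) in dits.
0.1468 dits

The binary entropy function is:
H(p) = -p log(p) - (1-p) log(1-p)

H(0.894) = -0.894 × log_10(0.894) - 0.106 × log_10(0.106)
H(0.894) = 0.1468 dits

Note: Binary entropy is maximized at p=0.5 (H=1 bit) and minimized at p=0 or p=1 (H=0).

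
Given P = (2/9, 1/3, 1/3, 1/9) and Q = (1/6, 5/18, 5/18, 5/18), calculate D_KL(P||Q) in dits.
0.0363 dits

KL divergence: D_KL(P||Q) = Σ p(x) log(p(x)/q(x))

Computing term by term:
  x=0: 2/9 × log_10[(2/9)/(1/6)] = 2/9 × 0.1249 = 0.0278
  x=1: 1/3 × log_10[(1/3)/(5/18)] = 1/3 × 0.0792 = 0.0264
  x=2: 1/3 × log_10[(1/3)/(5/18)] = 1/3 × 0.0792 = 0.0264
  x=3: 1/9 × log_10[(1/9)/(5/18)] = 1/9 × -0.3979 = -0.0442

D_KL(P||Q) = 0.0363 dits

Note: KL divergence is always non-negative and equals 0 iff P = Q.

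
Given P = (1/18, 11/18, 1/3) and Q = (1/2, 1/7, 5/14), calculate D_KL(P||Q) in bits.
1.0721 bits

KL divergence: D_KL(P||Q) = Σ p(x) log(p(x)/q(x))

Computing term by term:
  x=0: 1/18 × log_2[(1/18)/(1/2)] = 1/18 × -3.1699 = -0.1761
  x=1: 11/18 × log_2[(11/18)/(1/7)] = 11/18 × 2.0969 = 1.2814
  x=2: 1/3 × log_2[(1/3)/(5/14)] = 1/3 × -0.0995 = -0.0332

D_KL(P||Q) = 1.0721 bits

Note: KL divergence is always non-negative and equals 0 iff P = Q.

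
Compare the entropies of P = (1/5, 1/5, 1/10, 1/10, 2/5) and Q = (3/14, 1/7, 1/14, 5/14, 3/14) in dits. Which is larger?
Q

Computing entropies in dits:
H(P) = 0.6388
H(Q) = 0.6490

Distribution Q has higher entropy.

Intuition: The distribution closer to uniform (more spread out) has higher entropy.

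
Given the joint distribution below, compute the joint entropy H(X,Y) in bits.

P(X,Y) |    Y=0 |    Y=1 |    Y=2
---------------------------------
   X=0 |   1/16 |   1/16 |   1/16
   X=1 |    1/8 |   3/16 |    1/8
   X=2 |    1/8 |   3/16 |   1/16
3.0306 bits

Joint entropy is H(X,Y) = -Σ_{x,y} p(x,y) log p(x,y).

Summing over all non-zero entries:
H(X,Y) = -[1/16·log_2(1/16) + 1/16·log_2(1/16) + 1/16·log_2(1/16) + 1/8·log_2(1/8) + 3/16·log_2(3/16) + 1/8·log_2(1/8) + 1/8·log_2(1/8) + 3/16·log_2(3/16) + 1/16·log_2(1/16)]
H(X,Y) = 3.0306 bits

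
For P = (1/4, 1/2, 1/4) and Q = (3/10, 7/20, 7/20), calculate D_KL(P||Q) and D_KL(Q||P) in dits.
D_KL(P||Q) = 0.0211, D_KL(Q||P) = 0.0207

KL divergence is not symmetric: D_KL(P||Q) ≠ D_KL(Q||P) in general.

D_KL(P||Q) = 0.0211 dits
D_KL(Q||P) = 0.0207 dits

No, they are not equal!

This asymmetry is why KL divergence is not a true distance metric.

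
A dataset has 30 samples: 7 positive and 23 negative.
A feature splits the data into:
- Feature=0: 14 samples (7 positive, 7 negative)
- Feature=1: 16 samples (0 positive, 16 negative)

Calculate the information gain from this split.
0.3171 bits

Information Gain = H(Y) - H(Y|Feature)

Before split:
P(positive) = 7/30 = 0.2333
H(Y) = 0.7838 bits

After split:
Feature=0: H = 1.0000 bits (weight = 14/30)
Feature=1: H = 0.0000 bits (weight = 16/30)
H(Y|Feature) = (14/30)×1.0000 + (16/30)×0.0000 = 0.4667 bits

Information Gain = 0.7838 - 0.4667 = 0.3171 bits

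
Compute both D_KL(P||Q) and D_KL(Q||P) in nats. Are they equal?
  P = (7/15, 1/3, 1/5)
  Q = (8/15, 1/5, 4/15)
D_KL(P||Q) = 0.0504, D_KL(Q||P) = 0.0458

KL divergence is not symmetric: D_KL(P||Q) ≠ D_KL(Q||P) in general.

D_KL(P||Q) = 0.0504 nats
D_KL(Q||P) = 0.0458 nats

No, they are not equal!

This asymmetry is why KL divergence is not a true distance metric.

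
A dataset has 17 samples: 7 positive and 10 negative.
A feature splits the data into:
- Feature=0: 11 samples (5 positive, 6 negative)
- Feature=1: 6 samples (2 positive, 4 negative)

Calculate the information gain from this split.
0.0101 bits

Information Gain = H(Y) - H(Y|Feature)

Before split:
P(positive) = 7/17 = 0.4118
H(Y) = 0.9774 bits

After split:
Feature=0: H = 0.9940 bits (weight = 11/17)
Feature=1: H = 0.9183 bits (weight = 6/17)
H(Y|Feature) = (11/17)×0.9940 + (6/17)×0.9183 = 0.9673 bits

Information Gain = 0.9774 - 0.9673 = 0.0101 bits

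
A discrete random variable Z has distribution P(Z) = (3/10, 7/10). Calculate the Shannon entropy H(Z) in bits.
0.8813 bits

Shannon entropy is H(X) = -Σ p(x) log p(x).

For P = (3/10, 7/10):
H = -3/10 × log_2(3/10) -7/10 × log_2(7/10)
H = 0.8813 bits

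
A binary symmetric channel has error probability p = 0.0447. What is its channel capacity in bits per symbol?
0.7366 bits

For a binary symmetric channel (BSC) with error probability p:
Capacity C = 1 - H(p) bits per symbol

where H(p) = -p log₂(p) - (1-p) log₂(1-p) is the binary entropy function.

H(0.0447) = 0.2634 bits
C = 1 - 0.2634 = 0.7366 bits per symbol

This means we can reliably transmit up to 0.7366 bits of information per channel use.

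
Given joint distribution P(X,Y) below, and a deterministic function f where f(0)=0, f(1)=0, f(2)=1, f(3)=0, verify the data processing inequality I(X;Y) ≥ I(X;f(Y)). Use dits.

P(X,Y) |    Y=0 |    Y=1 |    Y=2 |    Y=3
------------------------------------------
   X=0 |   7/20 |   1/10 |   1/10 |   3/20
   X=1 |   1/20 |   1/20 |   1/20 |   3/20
I(X;Y) = 0.0266, I(X;f(Y)) = 0.0002, inequality holds: 0.0266 ≥ 0.0002

Data Processing Inequality: For any Markov chain X → Y → Z, we have I(X;Y) ≥ I(X;Z).

Here Z = f(Y) is a deterministic function of Y, forming X → Y → Z.

Original I(X;Y) = 0.0266 dits

After applying f:
P(X,Z) where Z=f(Y):
- P(X,Z=0) = P(X,Y=0) + P(X,Y=1) + P(X,Y=3)
- P(X,Z=1) = P(X,Y=2)

I(X;Z) = I(X;f(Y)) = 0.0002 dits

Verification: 0.0266 ≥ 0.0002 ✓

Information cannot be created by processing; the function f can only lose information about X.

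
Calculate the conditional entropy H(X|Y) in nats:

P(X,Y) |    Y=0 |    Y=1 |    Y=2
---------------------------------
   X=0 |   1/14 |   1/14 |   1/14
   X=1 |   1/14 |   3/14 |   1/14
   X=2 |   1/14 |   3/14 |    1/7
1.0346 nats

Using the chain rule: H(X|Y) = H(X,Y) - H(Y)

First, compute H(X,Y) = 2.0692 nats

Marginal P(Y) = (3/14, 1/2, 2/7)
H(Y) = 1.0346 nats

H(X|Y) = H(X,Y) - H(Y) = 2.0692 - 1.0346 = 1.0346 nats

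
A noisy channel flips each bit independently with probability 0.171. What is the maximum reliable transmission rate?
0.3400 bits

For a binary symmetric channel (BSC) with error probability p:
Capacity C = 1 - H(p) bits per symbol

where H(p) = -p log₂(p) - (1-p) log₂(1-p) is the binary entropy function.

H(0.171) = 0.6600 bits
C = 1 - 0.6600 = 0.3400 bits per symbol

This means we can reliably transmit up to 0.3400 bits of information per channel use.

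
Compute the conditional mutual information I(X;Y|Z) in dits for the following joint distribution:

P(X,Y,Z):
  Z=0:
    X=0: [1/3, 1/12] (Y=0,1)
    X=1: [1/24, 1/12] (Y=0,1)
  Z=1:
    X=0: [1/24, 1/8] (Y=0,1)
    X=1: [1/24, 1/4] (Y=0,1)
0.0218 dits

Conditional mutual information: I(X;Y|Z) = H(X|Z) + H(Y|Z) - H(X,Y|Z)

H(Z) = 0.2995
H(X,Z) = 0.5571 → H(X|Z) = 0.2576
H(Y,Z) = 0.5391 → H(Y|Z) = 0.2396
H(X,Y,Z) = 0.7748 → H(X,Y|Z) = 0.4753

I(X;Y|Z) = 0.2576 + 0.2396 - 0.4753 = 0.0218 dits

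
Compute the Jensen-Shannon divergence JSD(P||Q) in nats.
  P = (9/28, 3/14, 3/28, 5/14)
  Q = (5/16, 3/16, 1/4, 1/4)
0.0199 nats

Jensen-Shannon divergence is:
JSD(P||Q) = 0.5 × D_KL(P||M) + 0.5 × D_KL(Q||M)
where M = 0.5 × (P + Q) is the mixture distribution.

M = 0.5 × (9/28, 3/14, 3/28, 5/14) + 0.5 × (5/16, 3/16, 1/4, 1/4) = (0.316964, 0.200893, 5/28, 0.303571)

D_KL(P||M) = 0.0216 nats
D_KL(Q||M) = 0.0182 nats

JSD(P||Q) = 0.5 × 0.0216 + 0.5 × 0.0182 = 0.0199 nats

Unlike KL divergence, JSD is symmetric and bounded: 0 ≤ JSD ≤ log(2).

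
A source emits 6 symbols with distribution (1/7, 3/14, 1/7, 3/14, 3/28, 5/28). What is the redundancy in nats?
0.0286 nats

Redundancy measures how far a source is from maximum entropy:
R = H_max - H(X)

Maximum entropy for 6 symbols: H_max = log_e(6) = 1.7918 nats
Actual entropy: H(X) = 1.7631 nats
Redundancy: R = 1.7918 - 1.7631 = 0.0286 nats

This redundancy represents potential for compression: the source could be compressed by 0.0286 nats per symbol.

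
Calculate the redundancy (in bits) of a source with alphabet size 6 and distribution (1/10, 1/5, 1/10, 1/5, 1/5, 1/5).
0.0630 bits

Redundancy measures how far a source is from maximum entropy:
R = H_max - H(X)

Maximum entropy for 6 symbols: H_max = log_2(6) = 2.5850 bits
Actual entropy: H(X) = 2.5219 bits
Redundancy: R = 2.5850 - 2.5219 = 0.0630 bits

This redundancy represents potential for compression: the source could be compressed by 0.0630 bits per symbol.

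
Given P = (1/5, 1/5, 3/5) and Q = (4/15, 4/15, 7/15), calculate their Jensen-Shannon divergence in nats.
0.0090 nats

Jensen-Shannon divergence is:
JSD(P||Q) = 0.5 × D_KL(P||M) + 0.5 × D_KL(Q||M)
where M = 0.5 × (P + Q) is the mixture distribution.

M = 0.5 × (1/5, 1/5, 3/5) + 0.5 × (4/15, 4/15, 7/15) = (7/30, 7/30, 8/15)

D_KL(P||M) = 0.0090 nats
D_KL(Q||M) = 0.0089 nats

JSD(P||Q) = 0.5 × 0.0090 + 0.5 × 0.0089 = 0.0090 nats

Unlike KL divergence, JSD is symmetric and bounded: 0 ≤ JSD ≤ log(2).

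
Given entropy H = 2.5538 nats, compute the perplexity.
12.8559

Perplexity is e^H (or exp(H) for natural log).

H = 2.5538 nats
Perplexity = e^2.5538 = 12.8559

Interpretation: The model's uncertainty is equivalent to choosing uniformly among 12.9 options.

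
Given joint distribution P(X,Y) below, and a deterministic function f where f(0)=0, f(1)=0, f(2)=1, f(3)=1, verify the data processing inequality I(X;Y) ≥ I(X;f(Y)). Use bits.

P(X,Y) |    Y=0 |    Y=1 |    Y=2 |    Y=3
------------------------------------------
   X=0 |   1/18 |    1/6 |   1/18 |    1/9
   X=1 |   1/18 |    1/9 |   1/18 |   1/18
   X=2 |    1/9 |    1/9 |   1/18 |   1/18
I(X;Y) = 0.0353, I(X;f(Y)) = 0.0051, inequality holds: 0.0353 ≥ 0.0051

Data Processing Inequality: For any Markov chain X → Y → Z, we have I(X;Y) ≥ I(X;Z).

Here Z = f(Y) is a deterministic function of Y, forming X → Y → Z.

Original I(X;Y) = 0.0353 bits

After applying f:
P(X,Z) where Z=f(Y):
- P(X,Z=0) = P(X,Y=0) + P(X,Y=1)
- P(X,Z=1) = P(X,Y=2) + P(X,Y=3)

I(X;Z) = I(X;f(Y)) = 0.0051 bits

Verification: 0.0353 ≥ 0.0051 ✓

Information cannot be created by processing; the function f can only lose information about X.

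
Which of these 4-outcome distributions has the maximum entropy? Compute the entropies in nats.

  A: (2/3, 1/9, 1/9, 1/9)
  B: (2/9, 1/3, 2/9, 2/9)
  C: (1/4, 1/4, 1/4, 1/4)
C

For a discrete distribution over n outcomes, entropy is maximized by the uniform distribution.

Computing entropies:
H(A) = 1.0027 nats
H(B) = 1.3689 nats
H(C) = 1.3863 nats

The uniform distribution (where all probabilities equal 1/4) achieves the maximum entropy of log_e(4) = 1.3863 nats.

Distribution C has the highest entropy.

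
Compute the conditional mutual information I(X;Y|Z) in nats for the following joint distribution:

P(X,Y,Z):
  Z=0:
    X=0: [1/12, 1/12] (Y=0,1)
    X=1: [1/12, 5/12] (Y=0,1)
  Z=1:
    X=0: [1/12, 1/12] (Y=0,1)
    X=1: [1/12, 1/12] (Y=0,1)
0.0341 nats

Conditional mutual information: I(X;Y|Z) = H(X|Z) + H(Y|Z) - H(X,Y|Z)

H(Z) = 0.6365
H(X,Z) = 1.2425 → H(X|Z) = 0.6059
H(Y,Z) = 1.2425 → H(Y|Z) = 0.6059
H(X,Y,Z) = 1.8143 → H(X,Y|Z) = 1.1778

I(X;Y|Z) = 0.6059 + 0.6059 - 1.1778 = 0.0341 nats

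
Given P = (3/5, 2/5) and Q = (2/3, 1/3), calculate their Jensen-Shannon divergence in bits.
0.0035 bits

Jensen-Shannon divergence is:
JSD(P||Q) = 0.5 × D_KL(P||M) + 0.5 × D_KL(Q||M)
where M = 0.5 × (P + Q) is the mixture distribution.

M = 0.5 × (3/5, 2/5) + 0.5 × (2/3, 1/3) = (19/30, 11/30)

D_KL(P||M) = 0.0034 bits
D_KL(Q||M) = 0.0035 bits

JSD(P||Q) = 0.5 × 0.0034 + 0.5 × 0.0035 = 0.0035 bits

Unlike KL divergence, JSD is symmetric and bounded: 0 ≤ JSD ≤ log(2).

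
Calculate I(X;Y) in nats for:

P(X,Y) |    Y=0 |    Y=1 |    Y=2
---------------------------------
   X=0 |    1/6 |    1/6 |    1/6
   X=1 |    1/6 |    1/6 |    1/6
0.0000 nats

Mutual information: I(X;Y) = H(X) + H(Y) - H(X,Y)

Marginals:
P(X) = (1/2, 1/2), H(X) = 0.6931 nats
P(Y) = (1/3, 1/3, 1/3), H(Y) = 1.0986 nats

Joint entropy: H(X,Y) = 1.7918 nats

I(X;Y) = 0.6931 + 1.0986 - 1.7918 = 0.0000 nats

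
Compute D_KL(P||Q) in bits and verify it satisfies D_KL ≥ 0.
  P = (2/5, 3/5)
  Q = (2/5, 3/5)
0.0000 bits

KL divergence satisfies the Gibbs inequality: D_KL(P||Q) ≥ 0 for all distributions P, Q.

D_KL(P||Q) = Σ p(x) log(p(x)/q(x))
Term by term:
  x=0: 2/5 × log_2[(2/5)/(2/5)] = 0.0000
  x=1: 3/5 × log_2[(3/5)/(3/5)] = 0.0000
D_KL(P||Q) = 0.0000 bits

D_KL(P||Q) = 0.0000 ≥ 0 ✓

This non-negativity is a fundamental property: relative entropy cannot be negative because it measures how different Q is from P.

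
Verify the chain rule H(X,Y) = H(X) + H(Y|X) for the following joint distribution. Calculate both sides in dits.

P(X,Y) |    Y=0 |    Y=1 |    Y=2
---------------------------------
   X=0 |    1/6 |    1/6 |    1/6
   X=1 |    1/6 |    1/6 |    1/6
H(X,Y) = 0.7782, H(X) = 0.3010, H(Y|X) = 0.4771 (all in dits)

Chain rule: H(X,Y) = H(X) + H(Y|X)

Left side — joint entropy directly:
H(X,Y) = -Σ p(x,y) log p(x,y) = 0.7782 dits

Right side — compute H(Y|X) from the conditional distributions:
P(X) = (1/2, 1/2), so H(X) = 0.3010 dits
H(Y|X) = Σ_x P(X=x) · H(Y|X=x):
  P(Y|X=0) = (1/3, 1/3, 1/3), H(Y|X=0) = 0.4771, weight P(X=0) = 1/2
  P(Y|X=1) = (1/3, 1/3, 1/3), H(Y|X=1) = 0.4771, weight P(X=1) = 1/2
H(Y|X) = 0.4771 dits

H(X) + H(Y|X) = 0.3010 + 0.4771 = 0.7782 dits

Both sides equal 0.7782 dits. ✓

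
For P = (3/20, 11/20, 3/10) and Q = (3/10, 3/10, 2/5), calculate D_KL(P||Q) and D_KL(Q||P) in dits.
D_KL(P||Q) = 0.0621, D_KL(Q||P) = 0.0613

KL divergence is not symmetric: D_KL(P||Q) ≠ D_KL(Q||P) in general.

D_KL(P||Q) = 0.0621 dits
D_KL(Q||P) = 0.0613 dits

No, they are not equal!

This asymmetry is why KL divergence is not a true distance metric.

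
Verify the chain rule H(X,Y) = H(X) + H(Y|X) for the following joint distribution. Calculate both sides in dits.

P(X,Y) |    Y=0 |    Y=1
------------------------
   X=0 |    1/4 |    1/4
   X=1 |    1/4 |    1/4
H(X,Y) = 0.6021, H(X) = 0.3010, H(Y|X) = 0.3010 (all in dits)

Chain rule: H(X,Y) = H(X) + H(Y|X)

Left side — joint entropy directly:
H(X,Y) = -Σ p(x,y) log p(x,y) = 0.6021 dits

Right side — compute H(Y|X) from the conditional distributions:
P(X) = (1/2, 1/2), so H(X) = 0.3010 dits
H(Y|X) = Σ_x P(X=x) · H(Y|X=x):
  P(Y|X=0) = (1/2, 1/2), H(Y|X=0) = 0.3010, weight P(X=0) = 1/2
  P(Y|X=1) = (1/2, 1/2), H(Y|X=1) = 0.3010, weight P(X=1) = 1/2
H(Y|X) = 0.3010 dits

H(X) + H(Y|X) = 0.3010 + 0.3010 = 0.6021 dits

Both sides equal 0.6021 dits. ✓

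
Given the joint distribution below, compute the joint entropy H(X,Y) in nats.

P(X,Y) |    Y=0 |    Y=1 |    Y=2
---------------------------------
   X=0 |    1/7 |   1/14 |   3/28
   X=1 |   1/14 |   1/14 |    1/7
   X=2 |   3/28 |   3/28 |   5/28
2.1471 nats

Joint entropy is H(X,Y) = -Σ_{x,y} p(x,y) log p(x,y).

Summing over all non-zero entries:
H(X,Y) = -[1/7·log_e(1/7) + 1/14·log_e(1/14) + 3/28·log_e(3/28) + 1/14·log_e(1/14) + 1/14·log_e(1/14) + 1/7·log_e(1/7) + 3/28·log_e(3/28) + 3/28·log_e(3/28) + 5/28·log_e(5/28)]
H(X,Y) = 2.1471 nats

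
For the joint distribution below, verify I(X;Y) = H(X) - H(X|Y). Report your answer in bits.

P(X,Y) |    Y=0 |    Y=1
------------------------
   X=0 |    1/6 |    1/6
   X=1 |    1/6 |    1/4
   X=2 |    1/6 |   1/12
I(X;Y) = 0.0325 bits

Mutual information has multiple equivalent forms:
- I(X;Y) = H(X) - H(X|Y)
- I(X;Y) = H(Y) - H(Y|X)
- I(X;Y) = H(X) + H(Y) - H(X,Y)

Computing all quantities:
H(X) = 1.5546, H(Y) = 1.0000, H(X,Y) = 2.5221
H(X|Y) = 1.5221, H(Y|X) = 0.9675

Verification:
H(X) - H(X|Y) = 1.5546 - 1.5221 = 0.0325
H(Y) - H(Y|X) = 1.0000 - 0.9675 = 0.0325
H(X) + H(Y) - H(X,Y) = 1.5546 + 1.0000 - 2.5221 = 0.0325

All forms give I(X;Y) = 0.0325 bits. ✓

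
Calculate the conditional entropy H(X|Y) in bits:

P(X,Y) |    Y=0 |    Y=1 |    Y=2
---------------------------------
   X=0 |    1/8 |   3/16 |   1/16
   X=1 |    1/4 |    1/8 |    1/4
0.8734 bits

Using the chain rule: H(X|Y) = H(X,Y) - H(Y)

First, compute H(X,Y) = 2.4528 bits

Marginal P(Y) = (3/8, 5/16, 5/16)
H(Y) = 1.5794 bits

H(X|Y) = H(X,Y) - H(Y) = 2.4528 - 1.5794 = 0.8734 bits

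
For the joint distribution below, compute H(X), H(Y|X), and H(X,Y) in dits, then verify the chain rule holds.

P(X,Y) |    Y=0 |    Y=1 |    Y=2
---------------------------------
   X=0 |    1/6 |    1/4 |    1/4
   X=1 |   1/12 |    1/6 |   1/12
H(X,Y) = 0.7403, H(X) = 0.2764, H(Y|X) = 0.4638 (all in dits)

Chain rule: H(X,Y) = H(X) + H(Y|X)

Left side — joint entropy directly:
H(X,Y) = -Σ p(x,y) log p(x,y) = 0.7403 dits

Right side — compute H(Y|X) from the conditional distributions:
P(X) = (2/3, 1/3), so H(X) = 0.2764 dits
H(Y|X) = Σ_x P(X=x) · H(Y|X=x):
  P(Y|X=0) = (1/4, 3/8, 3/8), H(Y|X=0) = 0.4700, weight P(X=0) = 2/3
  P(Y|X=1) = (1/4, 1/2, 1/4), H(Y|X=1) = 0.4515, weight P(X=1) = 1/3
H(Y|X) = 0.4638 dits

H(X) + H(Y|X) = 0.2764 + 0.4638 = 0.7403 dits

Both sides equal 0.7403 dits. ✓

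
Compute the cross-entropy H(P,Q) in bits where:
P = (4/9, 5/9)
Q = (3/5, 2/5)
1.0619 bits

Cross-entropy: H(P,Q) = -Σ p(x) log q(x)

Alternatively: H(P,Q) = H(P) + D_KL(P||Q)
H(P) = 0.9911 bits
D_KL(P||Q) = 0.0709 bits

H(P,Q) = 0.9911 + 0.0709 = 1.0619 bits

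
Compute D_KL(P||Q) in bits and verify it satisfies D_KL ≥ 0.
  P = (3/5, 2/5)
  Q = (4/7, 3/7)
0.0024 bits

KL divergence satisfies the Gibbs inequality: D_KL(P||Q) ≥ 0 for all distributions P, Q.

D_KL(P||Q) = Σ p(x) log(p(x)/q(x))
Term by term:
  x=0: 3/5 × log_2[(3/5)/(4/7)] = 0.0422
  x=1: 2/5 × log_2[(2/5)/(3/7)] = -0.0398
D_KL(P||Q) = 0.0024 bits

D_KL(P||Q) = 0.0024 ≥ 0 ✓

This non-negativity is a fundamental property: relative entropy cannot be negative because it measures how different Q is from P.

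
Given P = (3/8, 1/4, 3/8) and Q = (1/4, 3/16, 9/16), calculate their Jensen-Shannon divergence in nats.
0.0180 nats

Jensen-Shannon divergence is:
JSD(P||Q) = 0.5 × D_KL(P||M) + 0.5 × D_KL(Q||M)
where M = 0.5 × (P + Q) is the mixture distribution.

M = 0.5 × (3/8, 1/4, 3/8) + 0.5 × (1/4, 3/16, 9/16) = (5/16, 7/32, 15/32)

D_KL(P||M) = 0.0181 nats
D_KL(Q||M) = 0.0179 nats

JSD(P||Q) = 0.5 × 0.0181 + 0.5 × 0.0179 = 0.0180 nats

Unlike KL divergence, JSD is symmetric and bounded: 0 ≤ JSD ≤ log(2).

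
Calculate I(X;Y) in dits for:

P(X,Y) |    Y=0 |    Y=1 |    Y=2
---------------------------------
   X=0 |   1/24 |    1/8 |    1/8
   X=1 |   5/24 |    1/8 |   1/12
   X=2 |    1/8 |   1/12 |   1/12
0.0246 dits

Mutual information: I(X;Y) = H(X) + H(Y) - H(X,Y)

Marginals:
P(X) = (7/24, 5/12, 7/24), H(X) = 0.4706 dits
P(Y) = (3/8, 1/3, 7/24), H(Y) = 0.4749 dits

Joint entropy: H(X,Y) = 0.9208 dits

I(X;Y) = 0.4706 + 0.4749 - 0.9208 = 0.0246 dits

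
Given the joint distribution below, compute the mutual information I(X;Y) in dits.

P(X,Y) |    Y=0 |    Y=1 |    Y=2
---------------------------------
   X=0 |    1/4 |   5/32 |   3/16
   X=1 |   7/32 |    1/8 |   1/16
0.0077 dits

Mutual information: I(X;Y) = H(X) + H(Y) - H(X,Y)

Marginals:
P(X) = (19/32, 13/32), H(X) = 0.2934 dits
P(Y) = (15/32, 9/32, 1/4), H(Y) = 0.4597 dits

Joint entropy: H(X,Y) = 0.7453 dits

I(X;Y) = 0.2934 + 0.4597 - 0.7453 = 0.0077 dits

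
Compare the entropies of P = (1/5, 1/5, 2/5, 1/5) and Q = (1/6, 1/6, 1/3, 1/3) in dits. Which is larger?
P

Computing entropies in dits:
H(P) = 0.5786
H(Q) = 0.5775

Distribution P has higher entropy.

Intuition: The distribution closer to uniform (more spread out) has higher entropy.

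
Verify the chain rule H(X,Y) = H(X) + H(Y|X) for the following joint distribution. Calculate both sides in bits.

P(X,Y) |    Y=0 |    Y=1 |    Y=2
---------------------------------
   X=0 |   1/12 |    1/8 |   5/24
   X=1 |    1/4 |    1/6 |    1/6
H(X,Y) = 2.5069, H(X) = 0.9799, H(Y|X) = 1.5270 (all in bits)

Chain rule: H(X,Y) = H(X) + H(Y|X)

Left side — joint entropy directly:
H(X,Y) = -Σ p(x,y) log p(x,y) = 2.5069 bits

Right side — compute H(Y|X) from the conditional distributions:
P(X) = (5/12, 7/12), so H(X) = 0.9799 bits
H(Y|X) = Σ_x P(X=x) · H(Y|X=x):
  P(Y|X=0) = (1/5, 3/10, 1/2), H(Y|X=0) = 1.4855, weight P(X=0) = 5/12
  P(Y|X=1) = (3/7, 2/7, 2/7), H(Y|X=1) = 1.5567, weight P(X=1) = 7/12
H(Y|X) = 1.5270 bits

H(X) + H(Y|X) = 0.9799 + 1.5270 = 2.5069 bits

Both sides equal 2.5069 bits. ✓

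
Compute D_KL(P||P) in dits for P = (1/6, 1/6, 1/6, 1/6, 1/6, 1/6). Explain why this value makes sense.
0.0000 dits

KL divergence satisfies the Gibbs inequality: D_KL(P||Q) ≥ 0 for all distributions P, Q.

D_KL(P||Q) = Σ p(x) log(p(x)/q(x))
Each term is p(x) × log_10(p(x)/p(x)) = p(x) × log_10(1) = 0, so the sum is 0.
D_KL(P||Q) = 0.0000 dits

When P = Q, the KL divergence is exactly 0, as there is no 'divergence' between identical distributions.

This non-negativity is a fundamental property: relative entropy cannot be negative because it measures how different Q is from P.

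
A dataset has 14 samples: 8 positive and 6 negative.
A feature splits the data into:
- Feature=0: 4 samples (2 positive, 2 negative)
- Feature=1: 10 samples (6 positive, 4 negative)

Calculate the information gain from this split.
0.0060 bits

Information Gain = H(Y) - H(Y|Feature)

Before split:
P(positive) = 8/14 = 0.5714
H(Y) = 0.9852 bits

After split:
Feature=0: H = 1.0000 bits (weight = 4/14)
Feature=1: H = 0.9710 bits (weight = 10/14)
H(Y|Feature) = (4/14)×1.0000 + (10/14)×0.9710 = 0.9793 bits

Information Gain = 0.9852 - 0.9793 = 0.0060 bits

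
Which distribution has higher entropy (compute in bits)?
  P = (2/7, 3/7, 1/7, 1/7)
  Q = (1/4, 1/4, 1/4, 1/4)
Q

Computing entropies in bits:
H(P) = 1.8424
H(Q) = 2.0000

Distribution Q has higher entropy.

Intuition: The distribution closer to uniform (more spread out) has higher entropy.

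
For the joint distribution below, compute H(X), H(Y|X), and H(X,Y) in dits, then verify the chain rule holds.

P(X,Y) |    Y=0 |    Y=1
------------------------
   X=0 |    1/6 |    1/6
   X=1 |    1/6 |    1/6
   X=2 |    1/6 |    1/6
H(X,Y) = 0.7782, H(X) = 0.4771, H(Y|X) = 0.3010 (all in dits)

Chain rule: H(X,Y) = H(X) + H(Y|X)

Left side — joint entropy directly:
H(X,Y) = -Σ p(x,y) log p(x,y) = 0.7782 dits

Right side — compute H(Y|X) from the conditional distributions:
P(X) = (1/3, 1/3, 1/3), so H(X) = 0.4771 dits
H(Y|X) = Σ_x P(X=x) · H(Y|X=x):
  P(Y|X=0) = (1/2, 1/2), H(Y|X=0) = 0.3010, weight P(X=0) = 1/3
  P(Y|X=1) = (1/2, 1/2), H(Y|X=1) = 0.3010, weight P(X=1) = 1/3
  P(Y|X=2) = (1/2, 1/2), H(Y|X=2) = 0.3010, weight P(X=2) = 1/3
H(Y|X) = 0.3010 dits

H(X) + H(Y|X) = 0.4771 + 0.3010 = 0.7782 dits

Both sides equal 0.7782 dits. ✓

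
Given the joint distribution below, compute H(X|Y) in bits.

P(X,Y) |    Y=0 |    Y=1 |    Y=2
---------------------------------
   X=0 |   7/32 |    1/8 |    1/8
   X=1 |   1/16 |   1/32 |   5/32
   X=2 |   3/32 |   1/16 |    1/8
1.4613 bits

Using the chain rule: H(X|Y) = H(X,Y) - H(Y)

First, compute H(X,Y) = 2.9995 bits

Marginal P(Y) = (3/8, 7/32, 13/32)
H(Y) = 1.5382 bits

H(X|Y) = H(X,Y) - H(Y) = 2.9995 - 1.5382 = 1.4613 bits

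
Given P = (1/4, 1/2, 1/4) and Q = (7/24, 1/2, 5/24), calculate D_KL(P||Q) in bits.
0.0102 bits

KL divergence: D_KL(P||Q) = Σ p(x) log(p(x)/q(x))

Computing term by term:
  x=0: 1/4 × log_2[(1/4)/(7/24)] = 1/4 × -0.2224 = -0.0556
  x=1: 1/2 × log_2[(1/2)/(1/2)] = 1/2 × 0.0000 = 0.0000
  x=2: 1/4 × log_2[(1/4)/(5/24)] = 1/4 × 0.2630 = 0.0658

D_KL(P||Q) = 0.0102 bits

Note: KL divergence is always non-negative and equals 0 iff P = Q.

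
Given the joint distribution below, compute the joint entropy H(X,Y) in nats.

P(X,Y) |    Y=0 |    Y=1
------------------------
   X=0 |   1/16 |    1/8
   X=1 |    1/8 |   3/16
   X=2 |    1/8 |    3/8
1.6348 nats

Joint entropy is H(X,Y) = -Σ_{x,y} p(x,y) log p(x,y).

Summing over all non-zero entries:
H(X,Y) = -[1/16·log_e(1/16) + 1/8·log_e(1/8) + 1/8·log_e(1/8) + 3/16·log_e(3/16) + 1/8·log_e(1/8) + 3/8·log_e(3/8)]
H(X,Y) = 1.6348 nats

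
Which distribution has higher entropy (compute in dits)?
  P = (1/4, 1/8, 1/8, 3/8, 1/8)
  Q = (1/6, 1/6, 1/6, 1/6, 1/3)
Q

Computing entropies in dits:
H(P) = 0.6489
H(Q) = 0.6778

Distribution Q has higher entropy.

Intuition: The distribution closer to uniform (more spread out) has higher entropy.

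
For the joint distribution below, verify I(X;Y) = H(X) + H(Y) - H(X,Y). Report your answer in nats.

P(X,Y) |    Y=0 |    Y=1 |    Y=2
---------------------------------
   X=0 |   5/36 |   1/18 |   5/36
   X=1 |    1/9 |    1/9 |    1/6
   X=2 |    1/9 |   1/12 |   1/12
I(X;Y) = 0.0169 nats

Mutual information has multiple equivalent forms:
- I(X;Y) = H(X) - H(X|Y)
- I(X;Y) = H(Y) - H(Y|X)
- I(X;Y) = H(X) + H(Y) - H(X,Y)

Computing all quantities:
H(X) = 1.0893, H(Y) = 1.0817, H(X,Y) = 2.1541
H(X|Y) = 1.0724, H(Y|X) = 1.0648

Verification:
H(X) - H(X|Y) = 1.0893 - 1.0724 = 0.0169
H(Y) - H(Y|X) = 1.0817 - 1.0648 = 0.0169
H(X) + H(Y) - H(X,Y) = 1.0893 + 1.0817 - 2.1541 = 0.0169

All forms give I(X;Y) = 0.0169 nats. ✓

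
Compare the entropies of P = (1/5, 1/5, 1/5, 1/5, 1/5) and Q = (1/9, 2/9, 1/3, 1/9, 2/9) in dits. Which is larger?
P

Computing entropies in dits:
H(P) = 0.6990
H(Q) = 0.6614

Distribution P has higher entropy.

Intuition: The distribution closer to uniform (more spread out) has higher entropy.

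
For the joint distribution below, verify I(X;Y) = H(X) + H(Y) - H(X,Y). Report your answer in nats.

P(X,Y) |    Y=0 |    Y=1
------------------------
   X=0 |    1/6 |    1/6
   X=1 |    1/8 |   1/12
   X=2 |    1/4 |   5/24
I(X;Y) = 0.0026 nats

Mutual information has multiple equivalent forms:
- I(X;Y) = H(X) - H(X|Y)
- I(X;Y) = H(Y) - H(Y|X)
- I(X;Y) = H(X) + H(Y) - H(X,Y)

Computing all quantities:
H(X) = 1.0506, H(Y) = 0.6897, H(X,Y) = 1.7376
H(X|Y) = 1.0480, H(Y|X) = 0.6871

Verification:
H(X) - H(X|Y) = 1.0506 - 1.0480 = 0.0026
H(Y) - H(Y|X) = 0.6897 - 0.6871 = 0.0026
H(X) + H(Y) - H(X,Y) = 1.0506 + 0.6897 - 1.7376 = 0.0026

All forms give I(X;Y) = 0.0026 nats. ✓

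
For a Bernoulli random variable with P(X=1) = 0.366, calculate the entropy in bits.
0.9476 bits

The binary entropy function is:
H(p) = -p log(p) - (1-p) log(1-p)

H(0.366) = -0.366 × log_2(0.366) - 0.634 × log_2(0.634)
H(0.366) = 0.9476 bits

Note: Binary entropy is maximized at p=0.5 (H=1 bit) and minimized at p=0 or p=1 (H=0).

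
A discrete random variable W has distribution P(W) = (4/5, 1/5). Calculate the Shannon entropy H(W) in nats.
0.5004 nats

Shannon entropy is H(X) = -Σ p(x) log p(x).

For P = (4/5, 1/5):
H = -4/5 × log_e(4/5) -1/5 × log_e(1/5)
H = 0.5004 nats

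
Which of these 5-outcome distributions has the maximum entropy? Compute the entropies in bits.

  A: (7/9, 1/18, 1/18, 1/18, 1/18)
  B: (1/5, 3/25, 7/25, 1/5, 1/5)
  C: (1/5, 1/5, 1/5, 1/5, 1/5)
C

For a discrete distribution over n outcomes, entropy is maximized by the uniform distribution.

Computing entropies:
H(A) = 1.2086 bits
H(B) = 2.2744 bits
H(C) = 2.3219 bits

The uniform distribution (where all probabilities equal 1/5) achieves the maximum entropy of log_2(5) = 2.3219 bits.

Distribution C has the highest entropy.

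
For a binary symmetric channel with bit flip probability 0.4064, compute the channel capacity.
0.0254 bits

For a binary symmetric channel (BSC) with error probability p:
Capacity C = 1 - H(p) bits per symbol

where H(p) = -p log₂(p) - (1-p) log₂(1-p) is the binary entropy function.

H(0.4064) = 0.9746 bits
C = 1 - 0.9746 = 0.0254 bits per symbol

This means we can reliably transmit up to 0.0254 bits of information per channel use.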